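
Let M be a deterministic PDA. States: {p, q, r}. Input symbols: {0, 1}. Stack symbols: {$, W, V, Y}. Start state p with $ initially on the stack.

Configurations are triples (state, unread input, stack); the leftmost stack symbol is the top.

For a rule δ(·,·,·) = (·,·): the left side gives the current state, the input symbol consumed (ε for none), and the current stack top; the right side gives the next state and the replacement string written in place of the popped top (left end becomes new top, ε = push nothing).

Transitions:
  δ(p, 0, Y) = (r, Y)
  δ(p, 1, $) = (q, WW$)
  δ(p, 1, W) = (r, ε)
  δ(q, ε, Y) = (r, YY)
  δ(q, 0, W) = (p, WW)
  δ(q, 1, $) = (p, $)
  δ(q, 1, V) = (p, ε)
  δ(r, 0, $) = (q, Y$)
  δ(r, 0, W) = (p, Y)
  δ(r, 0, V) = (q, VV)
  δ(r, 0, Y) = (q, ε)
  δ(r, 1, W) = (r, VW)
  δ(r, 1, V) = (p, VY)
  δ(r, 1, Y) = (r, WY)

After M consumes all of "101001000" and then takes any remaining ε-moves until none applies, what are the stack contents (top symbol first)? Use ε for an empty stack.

(p, 101001000, $)
  read 1, top $: go to q, push WW$ → (q, 01001000, WW$)
  read 0, top W: go to p, push WW → (p, 1001000, WWW$)
  read 1, top W: go to r, push ε → (r, 001000, WW$)
  read 0, top W: go to p, push Y → (p, 01000, YW$)
  read 0, top Y: go to r, push Y → (r, 1000, YW$)
  read 1, top Y: go to r, push WY → (r, 000, WYW$)
  read 0, top W: go to p, push Y → (p, 00, YYW$)
  read 0, top Y: go to r, push Y → (r, 0, YYW$)
  read 0, top Y: go to q, push ε → (q, ε, YW$)
  ε-move, top Y: go to r, push YY → (r, ε, YYW$)
All input consumed in state r with stack YYW$.

YYW$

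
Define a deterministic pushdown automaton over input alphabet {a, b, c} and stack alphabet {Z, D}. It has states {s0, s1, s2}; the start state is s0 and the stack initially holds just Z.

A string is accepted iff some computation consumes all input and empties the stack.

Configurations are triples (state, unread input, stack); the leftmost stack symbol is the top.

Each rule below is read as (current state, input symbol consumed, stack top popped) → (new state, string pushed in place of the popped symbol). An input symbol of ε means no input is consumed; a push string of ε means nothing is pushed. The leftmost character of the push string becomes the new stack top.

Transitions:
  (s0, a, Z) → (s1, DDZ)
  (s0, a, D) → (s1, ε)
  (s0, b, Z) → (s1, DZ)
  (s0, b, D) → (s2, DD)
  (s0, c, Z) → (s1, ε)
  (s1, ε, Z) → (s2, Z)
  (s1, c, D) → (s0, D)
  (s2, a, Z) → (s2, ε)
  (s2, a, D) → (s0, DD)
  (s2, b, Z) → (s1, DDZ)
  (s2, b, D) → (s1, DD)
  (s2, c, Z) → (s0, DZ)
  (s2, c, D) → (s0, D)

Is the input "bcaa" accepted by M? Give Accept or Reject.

Accept

(s0, bcaa, Z) ⊢ (s1, caa, DZ) ⊢ (s0, aa, DZ) ⊢ (s1, a, Z) ⊢ (s2, a, Z) ⊢ (s2, ε, ε)
All input consumed and the stack is empty.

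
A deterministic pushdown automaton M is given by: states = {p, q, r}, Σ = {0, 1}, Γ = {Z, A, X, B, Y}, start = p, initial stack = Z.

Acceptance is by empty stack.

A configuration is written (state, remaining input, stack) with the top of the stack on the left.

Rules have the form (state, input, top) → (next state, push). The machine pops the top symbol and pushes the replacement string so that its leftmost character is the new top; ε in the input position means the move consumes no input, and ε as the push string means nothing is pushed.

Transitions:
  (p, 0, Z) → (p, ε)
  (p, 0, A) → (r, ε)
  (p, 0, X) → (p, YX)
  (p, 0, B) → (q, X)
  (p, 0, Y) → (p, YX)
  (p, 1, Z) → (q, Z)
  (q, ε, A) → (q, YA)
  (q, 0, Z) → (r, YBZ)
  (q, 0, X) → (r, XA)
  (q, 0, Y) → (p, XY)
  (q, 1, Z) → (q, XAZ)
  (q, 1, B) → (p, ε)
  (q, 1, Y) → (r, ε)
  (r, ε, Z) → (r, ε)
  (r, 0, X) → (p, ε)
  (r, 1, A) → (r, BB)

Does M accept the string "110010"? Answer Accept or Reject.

Reject

(p, 110010, Z)
  read 1, top Z: go to q, push Z → (q, 10010, Z)
  read 1, top Z: go to q, push XAZ → (q, 0010, XAZ)
  read 0, top X: go to r, push XA → (r, 010, XAAZ)
  read 0, top X: go to p, push ε → (p, 10, AAZ)
No transition applies at (p, 10, AAZ); input not fully consumed.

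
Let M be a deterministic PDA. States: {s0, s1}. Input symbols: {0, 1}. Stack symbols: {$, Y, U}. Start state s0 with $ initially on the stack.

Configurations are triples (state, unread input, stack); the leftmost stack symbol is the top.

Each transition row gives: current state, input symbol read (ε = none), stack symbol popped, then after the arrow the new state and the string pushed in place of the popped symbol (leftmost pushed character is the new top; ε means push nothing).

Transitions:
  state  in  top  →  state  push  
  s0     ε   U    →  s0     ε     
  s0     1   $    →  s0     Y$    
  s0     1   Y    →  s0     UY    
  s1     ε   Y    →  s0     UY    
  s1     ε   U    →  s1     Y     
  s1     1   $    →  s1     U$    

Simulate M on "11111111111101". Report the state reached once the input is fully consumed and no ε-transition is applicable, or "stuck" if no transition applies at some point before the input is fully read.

(s0, 11111111111101, $)
  read 1, top $: go to s0, push Y$ → (s0, 1111111111101, Y$)
  read 1, top Y: go to s0, push UY → (s0, 111111111101, UY$)
  ε-move, top U: go to s0, push ε → (s0, 111111111101, Y$)
  read 1, top Y: go to s0, push UY → (s0, 11111111101, UY$)
  ε-move, top U: go to s0, push ε → (s0, 11111111101, Y$)
  read 1, top Y: go to s0, push UY → (s0, 1111111101, UY$)
  ε-move, top U: go to s0, push ε → (s0, 1111111101, Y$)
  read 1, top Y: go to s0, push UY → (s0, 111111101, UY$)
  ε-move, top U: go to s0, push ε → (s0, 111111101, Y$)
  read 1, top Y: go to s0, push UY → (s0, 11111101, UY$)
  ε-move, top U: go to s0, push ε → (s0, 11111101, Y$)
  read 1, top Y: go to s0, push UY → (s0, 1111101, UY$)
  ε-move, top U: go to s0, push ε → (s0, 1111101, Y$)
  read 1, top Y: go to s0, push UY → (s0, 111101, UY$)
  ε-move, top U: go to s0, push ε → (s0, 111101, Y$)
  read 1, top Y: go to s0, push UY → (s0, 11101, UY$)
  ε-move, top U: go to s0, push ε → (s0, 11101, Y$)
  read 1, top Y: go to s0, push UY → (s0, 1101, UY$)
  ε-move, top U: go to s0, push ε → (s0, 1101, Y$)
  read 1, top Y: go to s0, push UY → (s0, 101, UY$)
  ε-move, top U: go to s0, push ε → (s0, 101, Y$)
  read 1, top Y: go to s0, push UY → (s0, 01, UY$)
  ε-move, top U: go to s0, push ε → (s0, 01, Y$)
No transition for (s0, 0, top Y); M blocks with input 01 remaining.

stuck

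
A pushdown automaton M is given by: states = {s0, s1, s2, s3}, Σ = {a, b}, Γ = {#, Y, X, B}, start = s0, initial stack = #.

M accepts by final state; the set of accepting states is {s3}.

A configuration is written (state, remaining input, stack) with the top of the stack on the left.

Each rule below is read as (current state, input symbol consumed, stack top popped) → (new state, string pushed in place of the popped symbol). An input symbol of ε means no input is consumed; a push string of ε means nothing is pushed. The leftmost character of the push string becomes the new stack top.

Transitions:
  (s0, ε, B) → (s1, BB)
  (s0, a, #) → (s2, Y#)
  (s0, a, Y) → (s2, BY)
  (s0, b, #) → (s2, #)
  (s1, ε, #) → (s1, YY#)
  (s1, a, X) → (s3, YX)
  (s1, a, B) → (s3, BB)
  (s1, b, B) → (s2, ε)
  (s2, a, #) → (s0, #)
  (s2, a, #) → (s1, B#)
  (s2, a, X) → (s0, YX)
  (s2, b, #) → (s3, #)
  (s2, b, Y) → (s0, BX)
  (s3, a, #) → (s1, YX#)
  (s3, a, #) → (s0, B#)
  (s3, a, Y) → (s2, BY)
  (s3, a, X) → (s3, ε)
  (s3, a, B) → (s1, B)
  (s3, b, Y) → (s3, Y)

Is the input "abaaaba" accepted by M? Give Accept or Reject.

Reject

No computation consumes all input and reaches a final state.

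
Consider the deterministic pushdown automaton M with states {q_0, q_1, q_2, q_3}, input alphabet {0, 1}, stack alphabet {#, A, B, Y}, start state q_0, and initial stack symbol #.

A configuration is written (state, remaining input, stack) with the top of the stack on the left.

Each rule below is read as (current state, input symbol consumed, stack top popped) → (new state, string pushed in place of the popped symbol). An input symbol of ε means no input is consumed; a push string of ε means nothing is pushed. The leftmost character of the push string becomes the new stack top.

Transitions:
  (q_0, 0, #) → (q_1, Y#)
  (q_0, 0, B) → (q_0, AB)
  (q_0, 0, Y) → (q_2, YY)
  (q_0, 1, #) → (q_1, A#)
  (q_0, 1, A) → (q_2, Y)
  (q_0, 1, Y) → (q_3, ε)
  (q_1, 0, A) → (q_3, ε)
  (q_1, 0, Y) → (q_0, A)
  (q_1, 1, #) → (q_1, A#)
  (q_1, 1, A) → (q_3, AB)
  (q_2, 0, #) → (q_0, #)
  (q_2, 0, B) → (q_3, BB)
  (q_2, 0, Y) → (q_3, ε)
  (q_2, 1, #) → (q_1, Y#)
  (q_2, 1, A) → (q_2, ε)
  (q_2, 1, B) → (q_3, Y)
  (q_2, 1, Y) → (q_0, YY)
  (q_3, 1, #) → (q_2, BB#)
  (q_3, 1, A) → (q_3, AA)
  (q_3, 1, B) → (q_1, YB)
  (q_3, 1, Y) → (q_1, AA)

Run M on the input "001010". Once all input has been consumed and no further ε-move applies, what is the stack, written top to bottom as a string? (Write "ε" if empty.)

BBB#

(q_0, 001010, #)
  read 0, top #: go to q_1, push Y# → (q_1, 01010, Y#)
  read 0, top Y: go to q_0, push A → (q_0, 1010, A#)
  read 1, top A: go to q_2, push Y → (q_2, 010, Y#)
  read 0, top Y: go to q_3, push ε → (q_3, 10, #)
  read 1, top #: go to q_2, push BB# → (q_2, 0, BB#)
  read 0, top B: go to q_3, push BB → (q_3, ε, BBB#)
All input consumed in state q_3 with stack BBB#.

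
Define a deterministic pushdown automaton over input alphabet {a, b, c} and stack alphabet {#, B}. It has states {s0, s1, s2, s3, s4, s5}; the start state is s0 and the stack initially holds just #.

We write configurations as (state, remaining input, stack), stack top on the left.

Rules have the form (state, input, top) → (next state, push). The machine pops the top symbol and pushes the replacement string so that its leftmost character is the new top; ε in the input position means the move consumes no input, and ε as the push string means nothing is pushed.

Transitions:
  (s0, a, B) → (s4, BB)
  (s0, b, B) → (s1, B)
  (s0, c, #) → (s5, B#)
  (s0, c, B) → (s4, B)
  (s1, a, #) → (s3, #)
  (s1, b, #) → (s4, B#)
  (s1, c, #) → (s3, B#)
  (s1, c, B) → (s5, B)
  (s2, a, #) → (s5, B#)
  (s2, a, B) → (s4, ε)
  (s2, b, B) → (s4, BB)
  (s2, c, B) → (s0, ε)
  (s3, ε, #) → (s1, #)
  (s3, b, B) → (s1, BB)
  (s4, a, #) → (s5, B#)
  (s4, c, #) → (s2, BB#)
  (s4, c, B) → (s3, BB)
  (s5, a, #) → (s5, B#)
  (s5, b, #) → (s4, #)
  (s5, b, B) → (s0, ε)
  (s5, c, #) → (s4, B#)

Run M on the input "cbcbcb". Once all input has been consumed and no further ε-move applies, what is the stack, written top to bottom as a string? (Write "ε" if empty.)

#

(s0, cbcbcb, #)
  read c, top #: go to s5, push B# → (s5, bcbcb, B#)
  read b, top B: go to s0, push ε → (s0, cbcb, #)
  read c, top #: go to s5, push B# → (s5, bcb, B#)
  read b, top B: go to s0, push ε → (s0, cb, #)
  read c, top #: go to s5, push B# → (s5, b, B#)
  read b, top B: go to s0, push ε → (s0, ε, #)
All input consumed in state s0 with stack #.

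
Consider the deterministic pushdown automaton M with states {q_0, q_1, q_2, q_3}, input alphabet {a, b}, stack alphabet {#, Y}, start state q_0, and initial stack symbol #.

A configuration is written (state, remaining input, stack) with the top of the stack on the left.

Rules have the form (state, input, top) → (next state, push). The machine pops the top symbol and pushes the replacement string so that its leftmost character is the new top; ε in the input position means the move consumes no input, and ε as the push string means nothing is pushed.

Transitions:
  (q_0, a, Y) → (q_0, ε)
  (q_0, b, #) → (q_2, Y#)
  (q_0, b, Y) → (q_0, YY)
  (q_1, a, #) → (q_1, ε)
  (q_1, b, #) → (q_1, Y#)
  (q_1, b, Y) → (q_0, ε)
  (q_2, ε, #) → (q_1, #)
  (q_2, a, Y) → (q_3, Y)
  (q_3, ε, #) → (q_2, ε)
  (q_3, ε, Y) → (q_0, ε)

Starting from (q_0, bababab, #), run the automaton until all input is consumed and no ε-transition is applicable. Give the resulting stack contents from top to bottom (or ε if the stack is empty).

(q_0, bababab, #)
  read b, top #: go to q_2, push Y# → (q_2, ababab, Y#)
  read a, top Y: go to q_3, push Y → (q_3, babab, Y#)
  ε-move, top Y: go to q_0, push ε → (q_0, babab, #)
  read b, top #: go to q_2, push Y# → (q_2, abab, Y#)
  read a, top Y: go to q_3, push Y → (q_3, bab, Y#)
  ε-move, top Y: go to q_0, push ε → (q_0, bab, #)
  read b, top #: go to q_2, push Y# → (q_2, ab, Y#)
  read a, top Y: go to q_3, push Y → (q_3, b, Y#)
  ε-move, top Y: go to q_0, push ε → (q_0, b, #)
  read b, top #: go to q_2, push Y# → (q_2, ε, Y#)
All input consumed in state q_2 with stack Y#.

Y#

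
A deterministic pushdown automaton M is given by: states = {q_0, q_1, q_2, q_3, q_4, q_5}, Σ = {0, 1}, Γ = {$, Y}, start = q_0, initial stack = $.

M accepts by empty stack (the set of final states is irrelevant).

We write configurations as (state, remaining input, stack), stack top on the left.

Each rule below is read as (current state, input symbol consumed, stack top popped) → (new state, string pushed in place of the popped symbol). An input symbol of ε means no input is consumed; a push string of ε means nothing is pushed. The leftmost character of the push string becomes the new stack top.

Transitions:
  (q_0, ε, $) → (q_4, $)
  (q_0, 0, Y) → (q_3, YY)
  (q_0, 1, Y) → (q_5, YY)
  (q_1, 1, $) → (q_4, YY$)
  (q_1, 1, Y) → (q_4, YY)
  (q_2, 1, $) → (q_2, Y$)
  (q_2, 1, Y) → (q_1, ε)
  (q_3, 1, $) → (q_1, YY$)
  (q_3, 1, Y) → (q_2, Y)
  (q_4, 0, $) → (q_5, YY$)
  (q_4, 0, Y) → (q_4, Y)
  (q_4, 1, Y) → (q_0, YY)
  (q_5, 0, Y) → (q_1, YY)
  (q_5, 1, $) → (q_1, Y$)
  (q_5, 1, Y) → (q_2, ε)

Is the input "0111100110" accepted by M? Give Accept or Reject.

(q_0, 0111100110, $) ⊢ (q_4, 0111100110, $) ⊢ (q_5, 111100110, YY$) ⊢ (q_2, 11100110, Y$) ⊢ (q_1, 1100110, $) ⊢ (q_4, 100110, YY$) ⊢ (q_0, 00110, YYY$) ⊢ (q_3, 0110, YYYY$)
No transition applies at (q_3, 0110, YYYY$); input not fully consumed.

Reject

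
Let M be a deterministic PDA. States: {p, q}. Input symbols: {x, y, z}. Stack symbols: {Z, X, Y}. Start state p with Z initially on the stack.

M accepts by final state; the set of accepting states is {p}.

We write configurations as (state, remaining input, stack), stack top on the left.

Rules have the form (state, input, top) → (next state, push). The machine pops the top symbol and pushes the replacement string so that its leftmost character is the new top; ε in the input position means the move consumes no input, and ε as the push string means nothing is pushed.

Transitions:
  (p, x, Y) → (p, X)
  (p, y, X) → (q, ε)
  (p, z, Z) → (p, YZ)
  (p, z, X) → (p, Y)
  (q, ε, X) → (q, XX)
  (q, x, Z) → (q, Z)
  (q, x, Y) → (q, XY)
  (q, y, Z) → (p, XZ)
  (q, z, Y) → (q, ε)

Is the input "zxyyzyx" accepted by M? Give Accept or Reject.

(p, zxyyzyx, Z)
  read z, top Z: go to p, push YZ → (p, xyyzyx, YZ)
  read x, top Y: go to p, push X → (p, yyzyx, XZ)
  read y, top X: go to q, push ε → (q, yzyx, Z)
  read y, top Z: go to p, push XZ → (p, zyx, XZ)
  read z, top X: go to p, push Y → (p, yx, YZ)
No transition applies at (p, yx, YZ); input not fully consumed.

Reject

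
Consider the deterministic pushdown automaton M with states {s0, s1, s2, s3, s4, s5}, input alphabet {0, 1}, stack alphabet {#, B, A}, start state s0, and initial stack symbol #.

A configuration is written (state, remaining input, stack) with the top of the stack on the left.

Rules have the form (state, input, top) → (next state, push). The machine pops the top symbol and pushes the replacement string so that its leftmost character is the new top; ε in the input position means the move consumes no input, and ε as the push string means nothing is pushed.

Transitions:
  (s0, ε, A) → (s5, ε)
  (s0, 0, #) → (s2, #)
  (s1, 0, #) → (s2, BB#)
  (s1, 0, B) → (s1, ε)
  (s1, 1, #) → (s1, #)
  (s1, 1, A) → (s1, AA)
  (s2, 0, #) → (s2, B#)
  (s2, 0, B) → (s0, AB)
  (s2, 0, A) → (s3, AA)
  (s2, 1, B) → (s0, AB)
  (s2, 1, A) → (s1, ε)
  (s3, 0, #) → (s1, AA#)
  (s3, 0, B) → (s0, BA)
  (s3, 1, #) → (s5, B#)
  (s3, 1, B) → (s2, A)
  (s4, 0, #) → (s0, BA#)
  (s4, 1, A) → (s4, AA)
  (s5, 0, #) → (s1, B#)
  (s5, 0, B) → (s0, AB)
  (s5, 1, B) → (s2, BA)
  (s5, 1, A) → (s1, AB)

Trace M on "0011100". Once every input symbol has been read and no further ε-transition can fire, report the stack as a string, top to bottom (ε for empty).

(s0, 0011100, #) ⊢ (s2, 011100, #) ⊢ (s2, 11100, B#) ⊢ (s0, 1100, AB#) ⊢ (s5, 1100, B#) ⊢ (s2, 100, BA#) ⊢ (s0, 00, ABA#) ⊢ (s5, 00, BA#) ⊢ (s0, 0, ABA#) ⊢ (s5, 0, BA#) ⊢ (s0, ε, ABA#) ⊢ (s5, ε, BA#)
All input consumed in state s5 with stack BA#.

BA#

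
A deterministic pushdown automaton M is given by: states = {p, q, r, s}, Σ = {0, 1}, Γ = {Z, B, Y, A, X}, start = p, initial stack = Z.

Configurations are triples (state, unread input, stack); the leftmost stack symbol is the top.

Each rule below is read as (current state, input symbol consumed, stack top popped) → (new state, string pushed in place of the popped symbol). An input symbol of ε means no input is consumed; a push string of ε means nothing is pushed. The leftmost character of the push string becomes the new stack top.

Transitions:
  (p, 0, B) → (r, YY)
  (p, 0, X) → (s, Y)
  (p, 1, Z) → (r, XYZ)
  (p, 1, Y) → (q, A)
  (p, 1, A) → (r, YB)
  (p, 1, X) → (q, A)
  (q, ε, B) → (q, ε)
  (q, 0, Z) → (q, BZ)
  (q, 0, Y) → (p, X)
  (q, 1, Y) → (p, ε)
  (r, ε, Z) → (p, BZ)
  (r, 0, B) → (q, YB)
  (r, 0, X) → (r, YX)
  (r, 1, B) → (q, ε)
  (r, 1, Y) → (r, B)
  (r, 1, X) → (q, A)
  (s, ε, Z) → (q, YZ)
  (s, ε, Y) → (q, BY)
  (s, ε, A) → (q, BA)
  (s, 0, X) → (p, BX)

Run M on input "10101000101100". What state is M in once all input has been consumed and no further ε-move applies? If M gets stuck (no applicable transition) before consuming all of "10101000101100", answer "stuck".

stuck

(p, 10101000101100, Z)
  read 1, top Z: go to r, push XYZ → (r, 0101000101100, XYZ)
  read 0, top X: go to r, push YX → (r, 101000101100, YXYZ)
  read 1, top Y: go to r, push B → (r, 01000101100, BXYZ)
  read 0, top B: go to q, push YB → (q, 1000101100, YBXYZ)
  read 1, top Y: go to p, push ε → (p, 000101100, BXYZ)
  read 0, top B: go to r, push YY → (r, 00101100, YYXYZ)
No transition for (r, 0, top Y); M blocks with input 00101100 remaining.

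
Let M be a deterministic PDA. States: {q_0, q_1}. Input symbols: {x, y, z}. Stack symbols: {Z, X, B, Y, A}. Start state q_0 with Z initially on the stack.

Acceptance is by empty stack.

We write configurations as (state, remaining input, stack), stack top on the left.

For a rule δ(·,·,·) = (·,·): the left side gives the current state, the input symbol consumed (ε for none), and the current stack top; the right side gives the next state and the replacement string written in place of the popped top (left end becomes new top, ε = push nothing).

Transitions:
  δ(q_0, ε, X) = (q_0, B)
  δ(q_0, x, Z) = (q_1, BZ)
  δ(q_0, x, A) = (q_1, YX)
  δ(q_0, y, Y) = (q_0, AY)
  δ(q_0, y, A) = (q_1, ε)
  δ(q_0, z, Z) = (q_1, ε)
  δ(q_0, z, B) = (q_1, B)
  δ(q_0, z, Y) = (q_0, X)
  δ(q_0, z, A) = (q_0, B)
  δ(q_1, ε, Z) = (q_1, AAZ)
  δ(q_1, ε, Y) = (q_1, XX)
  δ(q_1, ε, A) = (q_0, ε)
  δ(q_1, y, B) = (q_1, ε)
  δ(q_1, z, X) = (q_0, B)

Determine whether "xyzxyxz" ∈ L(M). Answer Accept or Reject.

(q_0, xyzxyxz, Z)
  read x, top Z: go to q_1, push BZ → (q_1, yzxyxz, BZ)
  read y, top B: go to q_1, push ε → (q_1, zxyxz, Z)
  ε-move, top Z: go to q_1, push AAZ → (q_1, zxyxz, AAZ)
  ε-move, top A: go to q_0, push ε → (q_0, zxyxz, AZ)
  read z, top A: go to q_0, push B → (q_0, xyxz, BZ)
No transition applies at (q_0, xyxz, BZ); input not fully consumed.

Reject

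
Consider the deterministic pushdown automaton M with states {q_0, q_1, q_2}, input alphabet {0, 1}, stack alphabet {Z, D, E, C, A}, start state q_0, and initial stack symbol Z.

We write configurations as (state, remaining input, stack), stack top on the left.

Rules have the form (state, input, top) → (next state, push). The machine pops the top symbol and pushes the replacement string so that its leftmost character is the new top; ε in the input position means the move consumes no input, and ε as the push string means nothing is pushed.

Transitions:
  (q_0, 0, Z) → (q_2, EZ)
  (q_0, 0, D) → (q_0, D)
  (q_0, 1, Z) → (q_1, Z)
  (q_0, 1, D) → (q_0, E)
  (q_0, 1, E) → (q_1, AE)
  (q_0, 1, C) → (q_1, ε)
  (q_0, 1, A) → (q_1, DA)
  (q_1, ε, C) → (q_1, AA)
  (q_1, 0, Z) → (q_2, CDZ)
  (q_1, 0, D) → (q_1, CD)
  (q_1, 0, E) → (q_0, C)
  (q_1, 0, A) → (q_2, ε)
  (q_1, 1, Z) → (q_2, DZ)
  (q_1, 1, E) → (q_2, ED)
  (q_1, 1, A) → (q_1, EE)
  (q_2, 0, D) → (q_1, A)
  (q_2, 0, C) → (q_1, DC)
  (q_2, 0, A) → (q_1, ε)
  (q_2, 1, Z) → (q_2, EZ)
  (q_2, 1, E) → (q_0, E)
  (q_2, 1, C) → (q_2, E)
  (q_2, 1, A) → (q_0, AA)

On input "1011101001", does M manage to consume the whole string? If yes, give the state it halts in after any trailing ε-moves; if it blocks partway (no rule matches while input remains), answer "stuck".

stuck

(q_0, 1011101001, Z)
  read 1, top Z: go to q_1, push Z → (q_1, 011101001, Z)
  read 0, top Z: go to q_2, push CDZ → (q_2, 11101001, CDZ)
  read 1, top C: go to q_2, push E → (q_2, 1101001, EDZ)
  read 1, top E: go to q_0, push E → (q_0, 101001, EDZ)
  read 1, top E: go to q_1, push AE → (q_1, 01001, AEDZ)
  read 0, top A: go to q_2, push ε → (q_2, 1001, EDZ)
  read 1, top E: go to q_0, push E → (q_0, 001, EDZ)
No transition for (q_0, 0, top E); M blocks with input 001 remaining.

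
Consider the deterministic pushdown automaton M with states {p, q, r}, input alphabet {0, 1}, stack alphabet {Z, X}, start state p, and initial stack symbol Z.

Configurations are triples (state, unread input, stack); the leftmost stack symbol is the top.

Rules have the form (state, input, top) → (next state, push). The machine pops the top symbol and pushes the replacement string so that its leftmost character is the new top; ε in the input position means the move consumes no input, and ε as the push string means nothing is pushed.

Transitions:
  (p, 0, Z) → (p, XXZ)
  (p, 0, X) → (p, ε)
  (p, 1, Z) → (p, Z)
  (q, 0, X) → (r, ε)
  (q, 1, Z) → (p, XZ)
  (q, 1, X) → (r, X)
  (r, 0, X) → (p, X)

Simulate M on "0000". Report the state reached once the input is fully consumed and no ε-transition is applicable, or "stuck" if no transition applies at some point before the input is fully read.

(p, 0000, Z)
  read 0, top Z: go to p, push XXZ → (p, 000, XXZ)
  read 0, top X: go to p, push ε → (p, 00, XZ)
  read 0, top X: go to p, push ε → (p, 0, Z)
  read 0, top Z: go to p, push XXZ → (p, ε, XXZ)
All input consumed; M is in state p.

p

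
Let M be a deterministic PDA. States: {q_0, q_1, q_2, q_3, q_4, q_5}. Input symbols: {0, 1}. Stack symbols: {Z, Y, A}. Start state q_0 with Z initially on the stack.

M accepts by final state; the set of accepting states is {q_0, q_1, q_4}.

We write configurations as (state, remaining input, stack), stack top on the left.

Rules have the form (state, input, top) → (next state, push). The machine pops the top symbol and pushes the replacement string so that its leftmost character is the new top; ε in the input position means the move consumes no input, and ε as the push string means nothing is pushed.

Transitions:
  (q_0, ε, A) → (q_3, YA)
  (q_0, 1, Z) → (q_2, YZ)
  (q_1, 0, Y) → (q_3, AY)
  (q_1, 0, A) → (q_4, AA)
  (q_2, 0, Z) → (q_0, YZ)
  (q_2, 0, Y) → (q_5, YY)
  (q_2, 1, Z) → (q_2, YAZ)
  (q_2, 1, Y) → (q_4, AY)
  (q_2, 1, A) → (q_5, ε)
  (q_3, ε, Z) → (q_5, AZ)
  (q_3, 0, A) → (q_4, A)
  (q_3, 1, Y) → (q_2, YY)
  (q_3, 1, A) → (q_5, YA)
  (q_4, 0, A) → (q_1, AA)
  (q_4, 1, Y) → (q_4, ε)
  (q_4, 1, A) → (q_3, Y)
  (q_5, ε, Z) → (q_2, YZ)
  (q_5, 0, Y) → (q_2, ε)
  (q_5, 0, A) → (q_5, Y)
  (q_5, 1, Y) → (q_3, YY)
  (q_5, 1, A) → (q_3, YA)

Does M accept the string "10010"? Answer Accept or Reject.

(q_0, 10010, Z) ⊢ (q_2, 0010, YZ) ⊢ (q_5, 010, YYZ) ⊢ (q_2, 10, YZ) ⊢ (q_4, 0, AYZ) ⊢ (q_1, ε, AAYZ)
All input consumed; state q_1 ∈ F.

Accept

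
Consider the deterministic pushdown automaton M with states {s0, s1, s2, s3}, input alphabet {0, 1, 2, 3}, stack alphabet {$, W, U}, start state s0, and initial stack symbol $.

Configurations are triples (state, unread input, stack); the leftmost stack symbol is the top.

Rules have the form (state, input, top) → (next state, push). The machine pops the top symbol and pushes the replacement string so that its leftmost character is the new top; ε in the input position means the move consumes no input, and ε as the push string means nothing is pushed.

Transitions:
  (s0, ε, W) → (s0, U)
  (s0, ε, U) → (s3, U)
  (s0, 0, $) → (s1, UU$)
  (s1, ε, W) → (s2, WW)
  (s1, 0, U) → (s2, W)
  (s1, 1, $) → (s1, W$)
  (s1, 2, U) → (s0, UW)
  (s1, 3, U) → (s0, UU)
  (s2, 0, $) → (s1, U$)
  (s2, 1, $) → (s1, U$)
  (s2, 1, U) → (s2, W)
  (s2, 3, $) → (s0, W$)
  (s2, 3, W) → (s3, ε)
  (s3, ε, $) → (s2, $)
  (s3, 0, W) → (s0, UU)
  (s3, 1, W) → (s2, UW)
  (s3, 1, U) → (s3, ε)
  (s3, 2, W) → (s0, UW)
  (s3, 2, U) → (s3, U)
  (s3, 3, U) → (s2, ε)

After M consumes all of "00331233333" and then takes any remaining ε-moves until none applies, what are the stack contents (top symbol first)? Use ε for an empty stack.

U$

(s0, 00331233333, $)
  read 0, top $: go to s1, push UU$ → (s1, 0331233333, UU$)
  read 0, top U: go to s2, push W → (s2, 331233333, WU$)
  read 3, top W: go to s3, push ε → (s3, 31233333, U$)
  read 3, top U: go to s2, push ε → (s2, 1233333, $)
  read 1, top $: go to s1, push U$ → (s1, 233333, U$)
  read 2, top U: go to s0, push UW → (s0, 33333, UW$)
  ε-move, top U: go to s3, push U → (s3, 33333, UW$)
  read 3, top U: go to s2, push ε → (s2, 3333, W$)
  read 3, top W: go to s3, push ε → (s3, 333, $)
  ε-move, top $: go to s2, push $ → (s2, 333, $)
  read 3, top $: go to s0, push W$ → (s0, 33, W$)
  ε-move, top W: go to s0, push U → (s0, 33, U$)
  ε-move, top U: go to s3, push U → (s3, 33, U$)
  read 3, top U: go to s2, push ε → (s2, 3, $)
  read 3, top $: go to s0, push W$ → (s0, ε, W$)
  ε-move, top W: go to s0, push U → (s0, ε, U$)
  ε-move, top U: go to s3, push U → (s3, ε, U$)
All input consumed in state s3 with stack U$.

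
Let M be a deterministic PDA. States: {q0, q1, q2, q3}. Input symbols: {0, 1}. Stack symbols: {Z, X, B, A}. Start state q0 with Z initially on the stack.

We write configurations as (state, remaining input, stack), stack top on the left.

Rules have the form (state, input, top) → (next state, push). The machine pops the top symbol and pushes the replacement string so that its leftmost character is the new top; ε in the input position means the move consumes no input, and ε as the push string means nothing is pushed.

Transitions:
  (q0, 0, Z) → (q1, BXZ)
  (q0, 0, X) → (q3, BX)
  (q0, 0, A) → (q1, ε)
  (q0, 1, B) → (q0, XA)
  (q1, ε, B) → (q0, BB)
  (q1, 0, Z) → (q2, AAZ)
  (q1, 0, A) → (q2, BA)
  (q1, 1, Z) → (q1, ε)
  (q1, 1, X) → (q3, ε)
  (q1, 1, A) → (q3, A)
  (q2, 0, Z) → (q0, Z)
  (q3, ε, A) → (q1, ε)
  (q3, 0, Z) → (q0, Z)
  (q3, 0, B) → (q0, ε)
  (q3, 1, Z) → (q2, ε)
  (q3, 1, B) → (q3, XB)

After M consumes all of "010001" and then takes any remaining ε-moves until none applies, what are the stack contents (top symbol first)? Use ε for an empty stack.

(q0, 010001, Z)
  read 0, top Z: go to q1, push BXZ → (q1, 10001, BXZ)
  ε-move, top B: go to q0, push BB → (q0, 10001, BBXZ)
  read 1, top B: go to q0, push XA → (q0, 0001, XABXZ)
  read 0, top X: go to q3, push BX → (q3, 001, BXABXZ)
  read 0, top B: go to q0, push ε → (q0, 01, XABXZ)
  read 0, top X: go to q3, push BX → (q3, 1, BXABXZ)
  read 1, top B: go to q3, push XB → (q3, ε, XBXABXZ)
All input consumed in state q3 with stack XBXABXZ.

XBXABXZ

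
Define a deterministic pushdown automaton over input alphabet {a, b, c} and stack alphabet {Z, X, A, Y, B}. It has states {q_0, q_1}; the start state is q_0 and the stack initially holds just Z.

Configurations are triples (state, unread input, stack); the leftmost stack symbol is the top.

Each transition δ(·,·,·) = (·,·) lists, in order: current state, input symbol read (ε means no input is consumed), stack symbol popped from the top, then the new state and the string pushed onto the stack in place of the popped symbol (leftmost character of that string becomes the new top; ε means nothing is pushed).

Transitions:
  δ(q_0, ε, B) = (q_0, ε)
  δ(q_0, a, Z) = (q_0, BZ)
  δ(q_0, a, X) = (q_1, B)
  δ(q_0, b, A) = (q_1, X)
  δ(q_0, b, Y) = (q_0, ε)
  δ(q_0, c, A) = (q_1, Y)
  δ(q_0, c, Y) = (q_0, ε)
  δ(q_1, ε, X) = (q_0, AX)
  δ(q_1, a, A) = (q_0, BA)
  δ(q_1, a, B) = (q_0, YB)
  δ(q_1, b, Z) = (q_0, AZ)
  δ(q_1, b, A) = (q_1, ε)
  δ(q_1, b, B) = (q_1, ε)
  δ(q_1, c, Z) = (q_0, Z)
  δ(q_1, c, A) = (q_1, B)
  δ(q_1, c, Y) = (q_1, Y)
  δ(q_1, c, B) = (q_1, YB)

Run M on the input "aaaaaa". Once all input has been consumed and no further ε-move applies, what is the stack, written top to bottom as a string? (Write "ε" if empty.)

Z

(q_0, aaaaaa, Z)
  read a, top Z: go to q_0, push BZ → (q_0, aaaaa, BZ)
  ε-move, top B: go to q_0, push ε → (q_0, aaaaa, Z)
  read a, top Z: go to q_0, push BZ → (q_0, aaaa, BZ)
  ε-move, top B: go to q_0, push ε → (q_0, aaaa, Z)
  read a, top Z: go to q_0, push BZ → (q_0, aaa, BZ)
  ε-move, top B: go to q_0, push ε → (q_0, aaa, Z)
  read a, top Z: go to q_0, push BZ → (q_0, aa, BZ)
  ε-move, top B: go to q_0, push ε → (q_0, aa, Z)
  read a, top Z: go to q_0, push BZ → (q_0, a, BZ)
  ε-move, top B: go to q_0, push ε → (q_0, a, Z)
  read a, top Z: go to q_0, push BZ → (q_0, ε, BZ)
  ε-move, top B: go to q_0, push ε → (q_0, ε, Z)
All input consumed in state q_0 with stack Z.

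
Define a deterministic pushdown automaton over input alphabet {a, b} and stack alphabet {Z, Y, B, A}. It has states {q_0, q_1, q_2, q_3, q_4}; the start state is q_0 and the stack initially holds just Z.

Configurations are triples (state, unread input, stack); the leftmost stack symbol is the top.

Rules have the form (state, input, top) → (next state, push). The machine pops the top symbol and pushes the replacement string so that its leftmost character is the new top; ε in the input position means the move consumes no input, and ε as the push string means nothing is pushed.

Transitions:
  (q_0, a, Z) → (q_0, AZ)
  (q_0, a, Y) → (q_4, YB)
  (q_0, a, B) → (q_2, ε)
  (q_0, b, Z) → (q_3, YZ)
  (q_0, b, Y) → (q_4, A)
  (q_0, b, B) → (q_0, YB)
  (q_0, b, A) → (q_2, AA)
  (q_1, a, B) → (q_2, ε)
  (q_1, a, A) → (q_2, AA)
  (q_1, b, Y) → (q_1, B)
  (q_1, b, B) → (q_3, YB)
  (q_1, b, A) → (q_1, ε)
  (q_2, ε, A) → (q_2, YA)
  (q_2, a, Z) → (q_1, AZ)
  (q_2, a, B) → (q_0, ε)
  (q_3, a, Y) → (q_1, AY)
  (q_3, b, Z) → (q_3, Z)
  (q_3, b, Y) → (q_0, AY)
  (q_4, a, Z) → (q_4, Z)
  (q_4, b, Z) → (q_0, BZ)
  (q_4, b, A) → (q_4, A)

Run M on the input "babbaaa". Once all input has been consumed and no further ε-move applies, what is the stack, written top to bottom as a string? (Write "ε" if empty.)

(q_0, babbaaa, Z)
  read b, top Z: go to q_3, push YZ → (q_3, abbaaa, YZ)
  read a, top Y: go to q_1, push AY → (q_1, bbaaa, AYZ)
  read b, top A: go to q_1, push ε → (q_1, baaa, YZ)
  read b, top Y: go to q_1, push B → (q_1, aaa, BZ)
  read a, top B: go to q_2, push ε → (q_2, aa, Z)
  read a, top Z: go to q_1, push AZ → (q_1, a, AZ)
  read a, top A: go to q_2, push AA → (q_2, ε, AAZ)
  ε-move, top A: go to q_2, push YA → (q_2, ε, YAAZ)
All input consumed in state q_2 with stack YAAZ.

YAAZ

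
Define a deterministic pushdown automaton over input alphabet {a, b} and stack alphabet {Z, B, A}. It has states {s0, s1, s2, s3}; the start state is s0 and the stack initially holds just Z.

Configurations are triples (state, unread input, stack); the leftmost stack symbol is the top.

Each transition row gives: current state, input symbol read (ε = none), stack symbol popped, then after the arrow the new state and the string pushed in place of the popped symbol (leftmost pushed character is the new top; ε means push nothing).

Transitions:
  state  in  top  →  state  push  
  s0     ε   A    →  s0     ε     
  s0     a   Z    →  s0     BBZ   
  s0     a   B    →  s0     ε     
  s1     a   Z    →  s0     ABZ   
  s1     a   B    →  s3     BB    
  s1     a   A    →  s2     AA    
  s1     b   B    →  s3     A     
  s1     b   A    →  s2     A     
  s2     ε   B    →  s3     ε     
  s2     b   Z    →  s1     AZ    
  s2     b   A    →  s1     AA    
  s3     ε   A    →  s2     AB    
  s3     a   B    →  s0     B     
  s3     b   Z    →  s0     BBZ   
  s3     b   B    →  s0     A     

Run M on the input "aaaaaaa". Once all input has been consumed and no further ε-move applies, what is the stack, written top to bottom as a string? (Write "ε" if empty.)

BBZ

(s0, aaaaaaa, Z)
  read a, top Z: go to s0, push BBZ → (s0, aaaaaa, BBZ)
  read a, top B: go to s0, push ε → (s0, aaaaa, BZ)
  read a, top B: go to s0, push ε → (s0, aaaa, Z)
  read a, top Z: go to s0, push BBZ → (s0, aaa, BBZ)
  read a, top B: go to s0, push ε → (s0, aa, BZ)
  read a, top B: go to s0, push ε → (s0, a, Z)
  read a, top Z: go to s0, push BBZ → (s0, ε, BBZ)
All input consumed in state s0 with stack BBZ.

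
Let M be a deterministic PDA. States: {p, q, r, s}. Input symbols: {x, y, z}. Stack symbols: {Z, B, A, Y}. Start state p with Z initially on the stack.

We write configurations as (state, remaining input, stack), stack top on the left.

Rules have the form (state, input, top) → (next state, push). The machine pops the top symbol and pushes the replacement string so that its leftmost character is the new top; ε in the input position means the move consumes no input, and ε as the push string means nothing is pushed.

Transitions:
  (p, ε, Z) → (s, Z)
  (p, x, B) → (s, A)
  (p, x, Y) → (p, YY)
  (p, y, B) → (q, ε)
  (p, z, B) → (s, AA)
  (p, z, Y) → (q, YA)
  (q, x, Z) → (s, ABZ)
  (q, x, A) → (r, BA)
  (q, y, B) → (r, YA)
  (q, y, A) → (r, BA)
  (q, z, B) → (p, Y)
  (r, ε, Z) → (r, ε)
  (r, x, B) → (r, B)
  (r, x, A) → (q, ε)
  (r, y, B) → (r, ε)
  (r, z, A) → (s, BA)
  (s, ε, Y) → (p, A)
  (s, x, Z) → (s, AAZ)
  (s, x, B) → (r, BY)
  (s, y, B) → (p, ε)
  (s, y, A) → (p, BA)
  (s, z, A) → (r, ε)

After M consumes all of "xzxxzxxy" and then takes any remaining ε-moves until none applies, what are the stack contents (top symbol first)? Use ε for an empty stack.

ε

(p, xzxxzxxy, Z)
  ε-move, top Z: go to s, push Z → (s, xzxxzxxy, Z)
  read x, top Z: go to s, push AAZ → (s, zxxzxxy, AAZ)
  read z, top A: go to r, push ε → (r, xxzxxy, AZ)
  read x, top A: go to q, push ε → (q, xzxxy, Z)
  read x, top Z: go to s, push ABZ → (s, zxxy, ABZ)
  read z, top A: go to r, push ε → (r, xxy, BZ)
  read x, top B: go to r, push B → (r, xy, BZ)
  read x, top B: go to r, push B → (r, y, BZ)
  read y, top B: go to r, push ε → (r, ε, Z)
  ε-move, top Z: go to r, push ε → (r, ε, ε)
All input consumed in state r with stack ε.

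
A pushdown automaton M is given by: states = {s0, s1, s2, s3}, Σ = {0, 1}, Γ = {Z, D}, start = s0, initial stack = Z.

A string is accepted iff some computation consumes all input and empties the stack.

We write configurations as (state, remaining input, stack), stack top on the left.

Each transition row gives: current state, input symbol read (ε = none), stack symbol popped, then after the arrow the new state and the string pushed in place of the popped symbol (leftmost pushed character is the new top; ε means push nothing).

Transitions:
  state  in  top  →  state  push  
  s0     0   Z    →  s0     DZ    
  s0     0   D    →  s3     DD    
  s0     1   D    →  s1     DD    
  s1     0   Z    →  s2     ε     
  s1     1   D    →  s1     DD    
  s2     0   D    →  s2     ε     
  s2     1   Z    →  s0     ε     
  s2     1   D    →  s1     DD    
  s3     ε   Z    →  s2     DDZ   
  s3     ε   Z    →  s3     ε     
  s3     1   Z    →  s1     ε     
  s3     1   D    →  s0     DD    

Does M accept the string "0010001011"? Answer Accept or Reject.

No computation consumes all input and empties the stack.

Reject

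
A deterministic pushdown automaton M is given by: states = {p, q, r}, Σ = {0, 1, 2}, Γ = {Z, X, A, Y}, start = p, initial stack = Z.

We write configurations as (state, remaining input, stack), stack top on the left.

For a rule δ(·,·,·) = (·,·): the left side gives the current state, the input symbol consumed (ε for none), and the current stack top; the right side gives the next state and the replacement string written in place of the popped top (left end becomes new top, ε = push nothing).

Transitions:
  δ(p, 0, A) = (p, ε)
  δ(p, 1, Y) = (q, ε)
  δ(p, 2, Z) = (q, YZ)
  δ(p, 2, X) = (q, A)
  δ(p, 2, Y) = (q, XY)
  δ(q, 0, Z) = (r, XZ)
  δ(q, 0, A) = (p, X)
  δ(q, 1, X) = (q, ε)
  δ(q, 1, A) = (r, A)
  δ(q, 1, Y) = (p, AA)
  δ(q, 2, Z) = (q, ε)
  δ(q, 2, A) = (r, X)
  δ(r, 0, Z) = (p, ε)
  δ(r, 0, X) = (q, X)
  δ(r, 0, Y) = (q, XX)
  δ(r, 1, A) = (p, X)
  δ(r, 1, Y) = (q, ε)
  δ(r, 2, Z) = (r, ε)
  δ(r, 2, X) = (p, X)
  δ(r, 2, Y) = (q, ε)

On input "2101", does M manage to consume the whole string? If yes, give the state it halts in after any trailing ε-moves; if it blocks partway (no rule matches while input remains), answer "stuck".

(p, 2101, Z)
  read 2, top Z: go to q, push YZ → (q, 101, YZ)
  read 1, top Y: go to p, push AA → (p, 01, AAZ)
  read 0, top A: go to p, push ε → (p, 1, AZ)
No transition for (p, 1, top A); M blocks with input 1 remaining.

stuck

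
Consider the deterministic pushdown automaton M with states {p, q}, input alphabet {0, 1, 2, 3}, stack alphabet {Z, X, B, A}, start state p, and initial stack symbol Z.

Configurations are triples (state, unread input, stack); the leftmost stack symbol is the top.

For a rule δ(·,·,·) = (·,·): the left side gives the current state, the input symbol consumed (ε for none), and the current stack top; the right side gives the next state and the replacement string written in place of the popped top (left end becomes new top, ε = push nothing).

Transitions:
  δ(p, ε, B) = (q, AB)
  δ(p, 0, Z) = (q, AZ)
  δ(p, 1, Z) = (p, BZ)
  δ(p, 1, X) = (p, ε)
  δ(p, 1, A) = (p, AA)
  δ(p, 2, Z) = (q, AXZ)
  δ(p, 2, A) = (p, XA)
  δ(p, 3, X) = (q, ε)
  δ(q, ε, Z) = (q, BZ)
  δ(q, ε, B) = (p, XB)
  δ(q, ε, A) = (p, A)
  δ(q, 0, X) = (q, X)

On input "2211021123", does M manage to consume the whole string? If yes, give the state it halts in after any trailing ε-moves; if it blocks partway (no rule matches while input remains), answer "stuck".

stuck

(p, 2211021123, Z) ⊢ (q, 211021123, AXZ) ⊢ (p, 211021123, AXZ) ⊢ (p, 11021123, XAXZ) ⊢ (p, 1021123, AXZ) ⊢ (p, 021123, AAXZ)
No transition for (p, 0, top A); M blocks with input 021123 remaining.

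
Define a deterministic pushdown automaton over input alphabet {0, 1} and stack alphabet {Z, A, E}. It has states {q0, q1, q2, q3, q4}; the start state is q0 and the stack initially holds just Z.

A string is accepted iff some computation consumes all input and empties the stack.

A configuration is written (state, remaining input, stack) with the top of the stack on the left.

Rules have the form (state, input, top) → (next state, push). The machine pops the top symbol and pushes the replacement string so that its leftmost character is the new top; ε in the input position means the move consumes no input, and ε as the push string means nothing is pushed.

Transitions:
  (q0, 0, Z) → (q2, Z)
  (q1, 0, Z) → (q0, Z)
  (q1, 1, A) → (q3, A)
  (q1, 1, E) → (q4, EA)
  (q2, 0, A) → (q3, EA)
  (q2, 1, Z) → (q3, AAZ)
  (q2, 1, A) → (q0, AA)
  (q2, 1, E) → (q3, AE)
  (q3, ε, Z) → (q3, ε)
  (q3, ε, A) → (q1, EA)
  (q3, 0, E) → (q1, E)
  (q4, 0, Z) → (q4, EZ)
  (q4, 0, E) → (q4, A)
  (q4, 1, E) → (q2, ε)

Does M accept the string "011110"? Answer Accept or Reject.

Reject

(q0, 011110, Z) ⊢ (q2, 11110, Z) ⊢ (q3, 1110, AAZ) ⊢ (q1, 1110, EAAZ) ⊢ (q4, 110, EAAAZ) ⊢ (q2, 10, AAAZ) ⊢ (q0, 0, AAAAZ)
No transition applies at (q0, 0, AAAAZ); input not fully consumed.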